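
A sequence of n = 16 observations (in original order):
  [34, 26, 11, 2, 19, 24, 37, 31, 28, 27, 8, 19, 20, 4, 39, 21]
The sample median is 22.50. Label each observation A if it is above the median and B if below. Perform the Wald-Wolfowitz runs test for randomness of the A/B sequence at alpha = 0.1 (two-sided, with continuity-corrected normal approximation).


Step 1: Compute median = 22.50; label A = above, B = below.
Labels in order: AABBBAAAAABBBBAB  (n_A = 8, n_B = 8)
Step 2: Count runs R = 6.
Step 3: Under H0 (random ordering), E[R] = 2*n_A*n_B/(n_A+n_B) + 1 = 2*8*8/16 + 1 = 9.0000.
        Var[R] = 2*n_A*n_B*(2*n_A*n_B - n_A - n_B) / ((n_A+n_B)^2 * (n_A+n_B-1)) = 14336/3840 = 3.7333.
        SD[R] = 1.9322.
Step 4: Continuity-corrected z = (R + 0.5 - E[R]) / SD[R] = (6 + 0.5 - 9.0000) / 1.9322 = -1.2939.
Step 5: Two-sided p-value via normal approximation = 2*(1 - Phi(|z|)) = 0.195709.
Step 6: alpha = 0.1. fail to reject H0.

R = 6, z = -1.2939, p = 0.195709, fail to reject H0.


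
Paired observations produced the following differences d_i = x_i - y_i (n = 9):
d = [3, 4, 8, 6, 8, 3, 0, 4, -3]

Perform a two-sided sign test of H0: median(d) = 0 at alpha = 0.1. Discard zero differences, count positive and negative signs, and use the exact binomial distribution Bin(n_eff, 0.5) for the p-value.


Step 1: Discard zero differences. Original n = 9; n_eff = number of nonzero differences = 8.
Nonzero differences (with sign): +3, +4, +8, +6, +8, +3, +4, -3
Step 2: Count signs: positive = 7, negative = 1.
Step 3: Under H0: P(positive) = 0.5, so the number of positives S ~ Bin(8, 0.5).
Step 4: Two-sided exact p-value = sum of Bin(8,0.5) probabilities at or below the observed probability = 0.070312.
Step 5: alpha = 0.1. reject H0.

n_eff = 8, pos = 7, neg = 1, p = 0.070312, reject H0.


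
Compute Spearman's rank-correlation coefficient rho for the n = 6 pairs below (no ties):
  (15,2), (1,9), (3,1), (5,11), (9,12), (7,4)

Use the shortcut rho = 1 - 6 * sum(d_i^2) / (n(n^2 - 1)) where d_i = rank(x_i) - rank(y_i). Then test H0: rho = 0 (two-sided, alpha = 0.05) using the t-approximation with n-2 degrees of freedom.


Step 1: Rank x and y separately (midranks; no ties here).
rank(x): 15->6, 1->1, 3->2, 5->3, 9->5, 7->4
rank(y): 2->2, 9->4, 1->1, 11->5, 12->6, 4->3
Step 2: d_i = R_x(i) - R_y(i); compute d_i^2.
  (6-2)^2=16, (1-4)^2=9, (2-1)^2=1, (3-5)^2=4, (5-6)^2=1, (4-3)^2=1
sum(d^2) = 32.
Step 3: rho = 1 - 6*32 / (6*(6^2 - 1)) = 1 - 192/210 = 0.085714.
Step 4: Under H0, t = rho * sqrt((n-2)/(1-rho^2)) = 0.1721 ~ t(4).
Step 5: Two-sided p-value from the t-distribution with 4 df = 0.871743.
Step 6: alpha = 0.05. fail to reject H0.

rho = 0.0857, p = 0.871743, fail to reject H0 at alpha = 0.05.


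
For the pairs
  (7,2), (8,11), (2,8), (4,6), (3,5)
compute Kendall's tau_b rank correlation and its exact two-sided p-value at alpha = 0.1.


Step 1: Enumerate the 10 unordered pairs (i,j) with i<j and classify each by sign(x_j-x_i) * sign(y_j-y_i).
  (1,2):dx=+1,dy=+9->C; (1,3):dx=-5,dy=+6->D; (1,4):dx=-3,dy=+4->D; (1,5):dx=-4,dy=+3->D
  (2,3):dx=-6,dy=-3->C; (2,4):dx=-4,dy=-5->C; (2,5):dx=-5,dy=-6->C; (3,4):dx=+2,dy=-2->D
  (3,5):dx=+1,dy=-3->D; (4,5):dx=-1,dy=-1->C
Step 2: C = 5, D = 5, total pairs = 10.
Step 3: tau = (C - D)/(n(n-1)/2) = (5 - 5)/10 = 0.000000.
Step 4: Exact two-sided p-value (enumerate n! = 120 permutations of y under H0): p = 1.000000.
Step 5: alpha = 0.1. fail to reject H0.

tau_b = 0.0000 (C=5, D=5), p = 1.000000, fail to reject H0.


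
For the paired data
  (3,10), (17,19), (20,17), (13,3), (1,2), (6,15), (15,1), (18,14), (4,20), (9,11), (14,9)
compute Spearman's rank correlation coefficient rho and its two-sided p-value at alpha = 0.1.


Step 1: Rank x and y separately (midranks; no ties here).
rank(x): 3->2, 17->9, 20->11, 13->6, 1->1, 6->4, 15->8, 18->10, 4->3, 9->5, 14->7
rank(y): 10->5, 19->10, 17->9, 3->3, 2->2, 15->8, 1->1, 14->7, 20->11, 11->6, 9->4
Step 2: d_i = R_x(i) - R_y(i); compute d_i^2.
  (2-5)^2=9, (9-10)^2=1, (11-9)^2=4, (6-3)^2=9, (1-2)^2=1, (4-8)^2=16, (8-1)^2=49, (10-7)^2=9, (3-11)^2=64, (5-6)^2=1, (7-4)^2=9
sum(d^2) = 172.
Step 3: rho = 1 - 6*172 / (11*(11^2 - 1)) = 1 - 1032/1320 = 0.218182.
Step 4: Under H0, t = rho * sqrt((n-2)/(1-rho^2)) = 0.6707 ~ t(9).
Step 5: Two-sided p-value from the t-distribution with 9 df = 0.519248.
Step 6: alpha = 0.1. fail to reject H0.

rho = 0.2182, p = 0.519248, fail to reject H0 at alpha = 0.1.


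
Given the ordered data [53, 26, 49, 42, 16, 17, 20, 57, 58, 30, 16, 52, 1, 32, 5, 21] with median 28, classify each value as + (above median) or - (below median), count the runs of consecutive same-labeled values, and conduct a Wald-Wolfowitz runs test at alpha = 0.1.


Step 1: Compute median = 28; label A = above, B = below.
Labels in order: ABAABBBAAABABABB  (n_A = 8, n_B = 8)
Step 2: Count runs R = 10.
Step 3: Under H0 (random ordering), E[R] = 2*n_A*n_B/(n_A+n_B) + 1 = 2*8*8/16 + 1 = 9.0000.
        Var[R] = 2*n_A*n_B*(2*n_A*n_B - n_A - n_B) / ((n_A+n_B)^2 * (n_A+n_B-1)) = 14336/3840 = 3.7333.
        SD[R] = 1.9322.
Step 4: Continuity-corrected z = (R - 0.5 - E[R]) / SD[R] = (10 - 0.5 - 9.0000) / 1.9322 = 0.2588.
Step 5: Two-sided p-value via normal approximation = 2*(1 - Phi(|z|)) = 0.795809.
Step 6: alpha = 0.1. fail to reject H0.

R = 10, z = 0.2588, p = 0.795809, fail to reject H0.


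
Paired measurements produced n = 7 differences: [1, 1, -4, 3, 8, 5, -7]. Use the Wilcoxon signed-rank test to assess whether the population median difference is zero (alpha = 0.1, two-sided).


Step 1: Drop any zero differences (none here) and take |d_i|.
|d| = [1, 1, 4, 3, 8, 5, 7]
Step 2: Midrank |d_i| (ties get averaged ranks).
ranks: |1|->1.5, |1|->1.5, |4|->4, |3|->3, |8|->7, |5|->5, |7|->6
Step 3: Attach original signs; sum ranks with positive sign and with negative sign.
W+ = 1.5 + 1.5 + 3 + 7 + 5 = 18
W- = 4 + 6 = 10
(Check: W+ + W- = 28 should equal n(n+1)/2 = 28.)
Step 4: Test statistic W = min(W+, W-) = 10.
Step 5: Ties in |d|, so use the tie-corrected normal approximation.
        E[W] = n(n+1)/4 = 7*8/4 = 14.
        Tie groups: |d|=1 (t=2); sum(t^3 - t) = 6.
        Var[W] = n(n+1)(2n+1)/24 - sum(t^3-t)/48 = 840/24 - 6/48 = 34.875.
        z = (W - E[W]) / sqrt(Var[W]) = (10 - 14) / 5.9055 = -0.6773.
        Two-sided p = 2*Phi(z) = 0.498194.
Step 6: alpha = 0.1. fail to reject H0.

W+ = 18, W- = 10, W = min = 10, p = 0.498194, fail to reject H0.


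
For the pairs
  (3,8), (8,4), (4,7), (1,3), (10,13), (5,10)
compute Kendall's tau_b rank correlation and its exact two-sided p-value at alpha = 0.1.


Step 1: Enumerate the 15 unordered pairs (i,j) with i<j and classify each by sign(x_j-x_i) * sign(y_j-y_i).
  (1,2):dx=+5,dy=-4->D; (1,3):dx=+1,dy=-1->D; (1,4):dx=-2,dy=-5->C; (1,5):dx=+7,dy=+5->C
  (1,6):dx=+2,dy=+2->C; (2,3):dx=-4,dy=+3->D; (2,4):dx=-7,dy=-1->C; (2,5):dx=+2,dy=+9->C
  (2,6):dx=-3,dy=+6->D; (3,4):dx=-3,dy=-4->C; (3,5):dx=+6,dy=+6->C; (3,6):dx=+1,dy=+3->C
  (4,5):dx=+9,dy=+10->C; (4,6):dx=+4,dy=+7->C; (5,6):dx=-5,dy=-3->C
Step 2: C = 11, D = 4, total pairs = 15.
Step 3: tau = (C - D)/(n(n-1)/2) = (11 - 4)/15 = 0.466667.
Step 4: Exact two-sided p-value (enumerate n! = 720 permutations of y under H0): p = 0.272222.
Step 5: alpha = 0.1. fail to reject H0.

tau_b = 0.4667 (C=11, D=4), p = 0.272222, fail to reject H0.


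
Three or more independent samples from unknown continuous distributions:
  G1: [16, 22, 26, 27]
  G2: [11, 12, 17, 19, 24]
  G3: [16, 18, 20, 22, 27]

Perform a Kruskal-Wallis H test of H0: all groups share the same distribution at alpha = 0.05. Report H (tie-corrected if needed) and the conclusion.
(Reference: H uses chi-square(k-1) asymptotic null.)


Step 1: Combine all N = 14 observations and assign midranks.
sorted (value, group, rank): (11,G2,1), (12,G2,2), (16,G1,3.5), (16,G3,3.5), (17,G2,5), (18,G3,6), (19,G2,7), (20,G3,8), (22,G1,9.5), (22,G3,9.5), (24,G2,11), (26,G1,12), (27,G1,13.5), (27,G3,13.5)
Step 2: Sum ranks within each group.
R_1 = 38.5 (n_1 = 4)
R_2 = 26 (n_2 = 5)
R_3 = 40.5 (n_3 = 5)
Step 3: H = 12/(N(N+1)) * sum(R_i^2/n_i) - 3(N+1)
     = 12/(14*15) * (38.5^2/4 + 26^2/5 + 40.5^2/5) - 3*15
     = 0.057143 * 833.812 - 45
     = 2.646429.
Step 4: Ties present; correction factor C = 1 - 18/(14^3 - 14) = 0.993407. Corrected H = 2.646429 / 0.993407 = 2.663993.
Step 5: Under H0, H ~ chi^2(2); p-value = 0.263950.
Step 6: alpha = 0.05. fail to reject H0.

H = 2.6640, df = 2, p = 0.263950, fail to reject H0.


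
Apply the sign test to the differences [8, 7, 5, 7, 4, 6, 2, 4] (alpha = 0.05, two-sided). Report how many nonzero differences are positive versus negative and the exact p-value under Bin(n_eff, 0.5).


Step 1: Discard zero differences. Original n = 8; n_eff = number of nonzero differences = 8.
Nonzero differences (with sign): +8, +7, +5, +7, +4, +6, +2, +4
Step 2: Count signs: positive = 8, negative = 0.
Step 3: Under H0: P(positive) = 0.5, so the number of positives S ~ Bin(8, 0.5).
Step 4: Two-sided exact p-value = sum of Bin(8,0.5) probabilities at or below the observed probability = 0.007812.
Step 5: alpha = 0.05. reject H0.

n_eff = 8, pos = 8, neg = 0, p = 0.007812, reject H0.


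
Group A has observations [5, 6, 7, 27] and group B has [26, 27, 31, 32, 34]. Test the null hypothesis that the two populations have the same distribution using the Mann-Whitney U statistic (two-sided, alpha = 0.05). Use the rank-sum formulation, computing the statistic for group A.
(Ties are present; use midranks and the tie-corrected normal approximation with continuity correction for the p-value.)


Step 1: Combine and sort all 9 observations; assign midranks.
sorted (value, group): (5,X), (6,X), (7,X), (26,Y), (27,X), (27,Y), (31,Y), (32,Y), (34,Y)
ranks: 5->1, 6->2, 7->3, 26->4, 27->5.5, 27->5.5, 31->7, 32->8, 34->9
Step 2: Rank sum for X: R1 = 1 + 2 + 3 + 5.5 = 11.5.
Step 3: U_X = R1 - n1(n1+1)/2 = 11.5 - 4*5/2 = 11.5 - 10 = 1.5.
       U_Y = n1*n2 - U_X = 20 - 1.5 = 18.5.
Step 4: Ties are present, so use the tie-corrected normal approximation (with continuity correction) for the p-value.
Step 5: p-value = 0.049090; compare to alpha = 0.05. reject H0.

U_X = 1.5, p = 0.049090, reject H0 at alpha = 0.05.


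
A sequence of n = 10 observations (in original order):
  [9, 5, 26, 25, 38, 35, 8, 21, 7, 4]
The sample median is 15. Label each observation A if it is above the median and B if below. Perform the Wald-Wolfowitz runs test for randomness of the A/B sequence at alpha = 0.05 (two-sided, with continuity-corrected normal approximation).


Step 1: Compute median = 15; label A = above, B = below.
Labels in order: BBAAAABABB  (n_A = 5, n_B = 5)
Step 2: Count runs R = 5.
Step 3: Under H0 (random ordering), E[R] = 2*n_A*n_B/(n_A+n_B) + 1 = 2*5*5/10 + 1 = 6.0000.
        Var[R] = 2*n_A*n_B*(2*n_A*n_B - n_A - n_B) / ((n_A+n_B)^2 * (n_A+n_B-1)) = 2000/900 = 2.2222.
        SD[R] = 1.4907.
Step 4: Continuity-corrected z = (R + 0.5 - E[R]) / SD[R] = (5 + 0.5 - 6.0000) / 1.4907 = -0.3354.
Step 5: Two-sided p-value via normal approximation = 2*(1 - Phi(|z|)) = 0.737316.
Step 6: alpha = 0.05. fail to reject H0.

R = 5, z = -0.3354, p = 0.737316, fail to reject H0.


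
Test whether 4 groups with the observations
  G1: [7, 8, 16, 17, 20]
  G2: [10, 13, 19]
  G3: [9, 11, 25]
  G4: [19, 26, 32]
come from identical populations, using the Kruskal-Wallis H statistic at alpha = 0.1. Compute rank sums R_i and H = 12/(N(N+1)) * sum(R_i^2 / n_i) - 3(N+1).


Step 1: Combine all N = 14 observations and assign midranks.
sorted (value, group, rank): (7,G1,1), (8,G1,2), (9,G3,3), (10,G2,4), (11,G3,5), (13,G2,6), (16,G1,7), (17,G1,8), (19,G2,9.5), (19,G4,9.5), (20,G1,11), (25,G3,12), (26,G4,13), (32,G4,14)
Step 2: Sum ranks within each group.
R_1 = 29 (n_1 = 5)
R_2 = 19.5 (n_2 = 3)
R_3 = 20 (n_3 = 3)
R_4 = 36.5 (n_4 = 3)
Step 3: H = 12/(N(N+1)) * sum(R_i^2/n_i) - 3(N+1)
     = 12/(14*15) * (29^2/5 + 19.5^2/3 + 20^2/3 + 36.5^2/3) - 3*15
     = 0.057143 * 872.367 - 45
     = 4.849524.
Step 4: Ties present; correction factor C = 1 - 6/(14^3 - 14) = 0.997802. Corrected H = 4.849524 / 0.997802 = 4.860206.
Step 5: Under H0, H ~ chi^2(3); p-value = 0.182324.
Step 6: alpha = 0.1. fail to reject H0.

H = 4.8602, df = 3, p = 0.182324, fail to reject H0.


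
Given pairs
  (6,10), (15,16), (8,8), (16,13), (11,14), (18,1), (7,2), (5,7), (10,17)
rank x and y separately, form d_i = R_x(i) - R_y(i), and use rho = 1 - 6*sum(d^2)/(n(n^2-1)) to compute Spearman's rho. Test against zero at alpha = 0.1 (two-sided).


Step 1: Rank x and y separately (midranks; no ties here).
rank(x): 6->2, 15->7, 8->4, 16->8, 11->6, 18->9, 7->3, 5->1, 10->5
rank(y): 10->5, 16->8, 8->4, 13->6, 14->7, 1->1, 2->2, 7->3, 17->9
Step 2: d_i = R_x(i) - R_y(i); compute d_i^2.
  (2-5)^2=9, (7-8)^2=1, (4-4)^2=0, (8-6)^2=4, (6-7)^2=1, (9-1)^2=64, (3-2)^2=1, (1-3)^2=4, (5-9)^2=16
sum(d^2) = 100.
Step 3: rho = 1 - 6*100 / (9*(9^2 - 1)) = 1 - 600/720 = 0.166667.
Step 4: Under H0, t = rho * sqrt((n-2)/(1-rho^2)) = 0.4472 ~ t(7).
Step 5: Two-sided p-value from the t-distribution with 7 df = 0.668231.
Step 6: alpha = 0.1. fail to reject H0.

rho = 0.1667, p = 0.668231, fail to reject H0 at alpha = 0.1.


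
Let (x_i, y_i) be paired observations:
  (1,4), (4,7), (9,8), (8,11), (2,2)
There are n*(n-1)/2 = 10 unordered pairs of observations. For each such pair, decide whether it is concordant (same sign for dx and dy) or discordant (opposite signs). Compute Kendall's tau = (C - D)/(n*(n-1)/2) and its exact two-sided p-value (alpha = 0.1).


Step 1: Enumerate the 10 unordered pairs (i,j) with i<j and classify each by sign(x_j-x_i) * sign(y_j-y_i).
  (1,2):dx=+3,dy=+3->C; (1,3):dx=+8,dy=+4->C; (1,4):dx=+7,dy=+7->C; (1,5):dx=+1,dy=-2->D
  (2,3):dx=+5,dy=+1->C; (2,4):dx=+4,dy=+4->C; (2,5):dx=-2,dy=-5->C; (3,4):dx=-1,dy=+3->D
  (3,5):dx=-7,dy=-6->C; (4,5):dx=-6,dy=-9->C
Step 2: C = 8, D = 2, total pairs = 10.
Step 3: tau = (C - D)/(n(n-1)/2) = (8 - 2)/10 = 0.600000.
Step 4: Exact two-sided p-value (enumerate n! = 120 permutations of y under H0): p = 0.233333.
Step 5: alpha = 0.1. fail to reject H0.

tau_b = 0.6000 (C=8, D=2), p = 0.233333, fail to reject H0.


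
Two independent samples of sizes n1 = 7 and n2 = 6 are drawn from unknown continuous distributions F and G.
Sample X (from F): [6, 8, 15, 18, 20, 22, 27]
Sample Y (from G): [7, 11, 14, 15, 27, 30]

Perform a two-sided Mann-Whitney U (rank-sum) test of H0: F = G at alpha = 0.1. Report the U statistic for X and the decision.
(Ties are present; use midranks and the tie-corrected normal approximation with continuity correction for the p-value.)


Step 1: Combine and sort all 13 observations; assign midranks.
sorted (value, group): (6,X), (7,Y), (8,X), (11,Y), (14,Y), (15,X), (15,Y), (18,X), (20,X), (22,X), (27,X), (27,Y), (30,Y)
ranks: 6->1, 7->2, 8->3, 11->4, 14->5, 15->6.5, 15->6.5, 18->8, 20->9, 22->10, 27->11.5, 27->11.5, 30->13
Step 2: Rank sum for X: R1 = 1 + 3 + 6.5 + 8 + 9 + 10 + 11.5 = 49.
Step 3: U_X = R1 - n1(n1+1)/2 = 49 - 7*8/2 = 49 - 28 = 21.
       U_Y = n1*n2 - U_X = 42 - 21 = 21.
Step 4: Ties are present, so use the tie-corrected normal approximation (with continuity correction) for the p-value.
Step 5: p-value = 1.000000; compare to alpha = 0.1. fail to reject H0.

U_X = 21, p = 1.000000, fail to reject H0 at alpha = 0.1.


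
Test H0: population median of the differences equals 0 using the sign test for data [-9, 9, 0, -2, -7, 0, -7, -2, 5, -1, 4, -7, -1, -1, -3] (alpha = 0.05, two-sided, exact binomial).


Step 1: Discard zero differences. Original n = 15; n_eff = number of nonzero differences = 13.
Nonzero differences (with sign): -9, +9, -2, -7, -7, -2, +5, -1, +4, -7, -1, -1, -3
Step 2: Count signs: positive = 3, negative = 10.
Step 3: Under H0: P(positive) = 0.5, so the number of positives S ~ Bin(13, 0.5).
Step 4: Two-sided exact p-value = sum of Bin(13,0.5) probabilities at or below the observed probability = 0.092285.
Step 5: alpha = 0.05. fail to reject H0.

n_eff = 13, pos = 3, neg = 10, p = 0.092285, fail to reject H0.


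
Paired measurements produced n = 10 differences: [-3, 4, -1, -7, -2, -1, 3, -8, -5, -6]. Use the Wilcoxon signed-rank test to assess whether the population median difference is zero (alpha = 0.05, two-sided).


Step 1: Drop any zero differences (none here) and take |d_i|.
|d| = [3, 4, 1, 7, 2, 1, 3, 8, 5, 6]
Step 2: Midrank |d_i| (ties get averaged ranks).
ranks: |3|->4.5, |4|->6, |1|->1.5, |7|->9, |2|->3, |1|->1.5, |3|->4.5, |8|->10, |5|->7, |6|->8
Step 3: Attach original signs; sum ranks with positive sign and with negative sign.
W+ = 6 + 4.5 = 10.5
W- = 4.5 + 1.5 + 9 + 3 + 1.5 + 10 + 7 + 8 = 44.5
(Check: W+ + W- = 55 should equal n(n+1)/2 = 55.)
Step 4: Test statistic W = min(W+, W-) = 10.5.
Step 5: Ties in |d|, so use the tie-corrected normal approximation.
        E[W] = n(n+1)/4 = 10*11/4 = 27.5.
        Tie groups: |d|=1 (t=2), |d|=3 (t=2); sum(t^3 - t) = 12.
        Var[W] = n(n+1)(2n+1)/24 - sum(t^3-t)/48 = 2310/24 - 12/48 = 96.
        z = (W - E[W]) / sqrt(Var[W]) = (10.5 - 27.5) / 9.7980 = -1.7351.
        Two-sided p = 2*Phi(z) = 0.082731.
Step 6: alpha = 0.05. fail to reject H0.

W+ = 10.5, W- = 44.5, W = min = 10.5, p = 0.082731, fail to reject H0.


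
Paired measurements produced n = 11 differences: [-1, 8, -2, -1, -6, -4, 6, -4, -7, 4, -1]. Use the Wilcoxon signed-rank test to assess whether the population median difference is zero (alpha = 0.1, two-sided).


Step 1: Drop any zero differences (none here) and take |d_i|.
|d| = [1, 8, 2, 1, 6, 4, 6, 4, 7, 4, 1]
Step 2: Midrank |d_i| (ties get averaged ranks).
ranks: |1|->2, |8|->11, |2|->4, |1|->2, |6|->8.5, |4|->6, |6|->8.5, |4|->6, |7|->10, |4|->6, |1|->2
Step 3: Attach original signs; sum ranks with positive sign and with negative sign.
W+ = 11 + 8.5 + 6 = 25.5
W- = 2 + 4 + 2 + 8.5 + 6 + 6 + 10 + 2 = 40.5
(Check: W+ + W- = 66 should equal n(n+1)/2 = 66.)
Step 4: Test statistic W = min(W+, W-) = 25.5.
Step 5: Ties in |d|, so use the tie-corrected normal approximation.
        E[W] = n(n+1)/4 = 11*12/4 = 33.
        Tie groups: |d|=1 (t=3), |d|=4 (t=3), |d|=6 (t=2); sum(t^3 - t) = 54.
        Var[W] = n(n+1)(2n+1)/24 - sum(t^3-t)/48 = 3036/24 - 54/48 = 125.375.
        z = (W - E[W]) / sqrt(Var[W]) = (25.5 - 33) / 11.1971 = -0.6698.
        Two-sided p = 2*Phi(z) = 0.502975.
Step 6: alpha = 0.1. fail to reject H0.

W+ = 25.5, W- = 40.5, W = min = 25.5, p = 0.502975, fail to reject H0.


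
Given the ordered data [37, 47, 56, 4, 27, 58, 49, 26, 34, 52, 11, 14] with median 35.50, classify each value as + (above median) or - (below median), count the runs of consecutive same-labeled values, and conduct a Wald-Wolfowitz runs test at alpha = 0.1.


Step 1: Compute median = 35.50; label A = above, B = below.
Labels in order: AAABBAABBABB  (n_A = 6, n_B = 6)
Step 2: Count runs R = 6.
Step 3: Under H0 (random ordering), E[R] = 2*n_A*n_B/(n_A+n_B) + 1 = 2*6*6/12 + 1 = 7.0000.
        Var[R] = 2*n_A*n_B*(2*n_A*n_B - n_A - n_B) / ((n_A+n_B)^2 * (n_A+n_B-1)) = 4320/1584 = 2.7273.
        SD[R] = 1.6514.
Step 4: Continuity-corrected z = (R + 0.5 - E[R]) / SD[R] = (6 + 0.5 - 7.0000) / 1.6514 = -0.3028.
Step 5: Two-sided p-value via normal approximation = 2*(1 - Phi(|z|)) = 0.762069.
Step 6: alpha = 0.1. fail to reject H0.

R = 6, z = -0.3028, p = 0.762069, fail to reject H0.


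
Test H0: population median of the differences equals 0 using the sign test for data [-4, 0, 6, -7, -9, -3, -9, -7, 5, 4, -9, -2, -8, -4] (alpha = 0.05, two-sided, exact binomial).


Step 1: Discard zero differences. Original n = 14; n_eff = number of nonzero differences = 13.
Nonzero differences (with sign): -4, +6, -7, -9, -3, -9, -7, +5, +4, -9, -2, -8, -4
Step 2: Count signs: positive = 3, negative = 10.
Step 3: Under H0: P(positive) = 0.5, so the number of positives S ~ Bin(13, 0.5).
Step 4: Two-sided exact p-value = sum of Bin(13,0.5) probabilities at or below the observed probability = 0.092285.
Step 5: alpha = 0.05. fail to reject H0.

n_eff = 13, pos = 3, neg = 10, p = 0.092285, fail to reject H0.


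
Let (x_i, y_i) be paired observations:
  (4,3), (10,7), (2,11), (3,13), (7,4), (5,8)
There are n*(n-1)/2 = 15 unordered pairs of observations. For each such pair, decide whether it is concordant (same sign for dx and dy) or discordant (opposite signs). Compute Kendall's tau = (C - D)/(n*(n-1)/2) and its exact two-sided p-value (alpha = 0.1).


Step 1: Enumerate the 15 unordered pairs (i,j) with i<j and classify each by sign(x_j-x_i) * sign(y_j-y_i).
  (1,2):dx=+6,dy=+4->C; (1,3):dx=-2,dy=+8->D; (1,4):dx=-1,dy=+10->D; (1,5):dx=+3,dy=+1->C
  (1,6):dx=+1,dy=+5->C; (2,3):dx=-8,dy=+4->D; (2,4):dx=-7,dy=+6->D; (2,5):dx=-3,dy=-3->C
  (2,6):dx=-5,dy=+1->D; (3,4):dx=+1,dy=+2->C; (3,5):dx=+5,dy=-7->D; (3,6):dx=+3,dy=-3->D
  (4,5):dx=+4,dy=-9->D; (4,6):dx=+2,dy=-5->D; (5,6):dx=-2,dy=+4->D
Step 2: C = 5, D = 10, total pairs = 15.
Step 3: tau = (C - D)/(n(n-1)/2) = (5 - 10)/15 = -0.333333.
Step 4: Exact two-sided p-value (enumerate n! = 720 permutations of y under H0): p = 0.469444.
Step 5: alpha = 0.1. fail to reject H0.

tau_b = -0.3333 (C=5, D=10), p = 0.469444, fail to reject H0.


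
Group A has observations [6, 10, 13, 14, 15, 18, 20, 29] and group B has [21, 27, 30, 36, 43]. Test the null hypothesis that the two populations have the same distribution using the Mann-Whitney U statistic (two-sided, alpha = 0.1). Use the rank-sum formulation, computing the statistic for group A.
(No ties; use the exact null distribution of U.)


Step 1: Combine and sort all 13 observations; assign midranks.
sorted (value, group): (6,X), (10,X), (13,X), (14,X), (15,X), (18,X), (20,X), (21,Y), (27,Y), (29,X), (30,Y), (36,Y), (43,Y)
ranks: 6->1, 10->2, 13->3, 14->4, 15->5, 18->6, 20->7, 21->8, 27->9, 29->10, 30->11, 36->12, 43->13
Step 2: Rank sum for X: R1 = 1 + 2 + 3 + 4 + 5 + 6 + 7 + 10 = 38.
Step 3: U_X = R1 - n1(n1+1)/2 = 38 - 8*9/2 = 38 - 36 = 2.
       U_Y = n1*n2 - U_X = 40 - 2 = 38.
Step 4: No ties, so the exact null distribution of U (based on enumerating the C(13,8) = 1287 equally likely rank assignments) gives the two-sided p-value.
Step 5: p-value = 0.006216; compare to alpha = 0.1. reject H0.

U_X = 2, p = 0.006216, reject H0 at alpha = 0.1.


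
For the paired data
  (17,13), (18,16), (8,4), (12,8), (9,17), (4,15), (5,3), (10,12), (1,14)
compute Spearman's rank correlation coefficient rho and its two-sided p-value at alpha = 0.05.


Step 1: Rank x and y separately (midranks; no ties here).
rank(x): 17->8, 18->9, 8->4, 12->7, 9->5, 4->2, 5->3, 10->6, 1->1
rank(y): 13->5, 16->8, 4->2, 8->3, 17->9, 15->7, 3->1, 12->4, 14->6
Step 2: d_i = R_x(i) - R_y(i); compute d_i^2.
  (8-5)^2=9, (9-8)^2=1, (4-2)^2=4, (7-3)^2=16, (5-9)^2=16, (2-7)^2=25, (3-1)^2=4, (6-4)^2=4, (1-6)^2=25
sum(d^2) = 104.
Step 3: rho = 1 - 6*104 / (9*(9^2 - 1)) = 1 - 624/720 = 0.133333.
Step 4: Under H0, t = rho * sqrt((n-2)/(1-rho^2)) = 0.3559 ~ t(7).
Step 5: Two-sided p-value from the t-distribution with 7 df = 0.732368.
Step 6: alpha = 0.05. fail to reject H0.

rho = 0.1333, p = 0.732368, fail to reject H0 at alpha = 0.05.


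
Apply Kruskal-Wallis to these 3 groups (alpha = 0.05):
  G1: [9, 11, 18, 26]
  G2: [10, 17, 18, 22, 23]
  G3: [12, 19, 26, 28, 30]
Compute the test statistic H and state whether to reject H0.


Step 1: Combine all N = 14 observations and assign midranks.
sorted (value, group, rank): (9,G1,1), (10,G2,2), (11,G1,3), (12,G3,4), (17,G2,5), (18,G1,6.5), (18,G2,6.5), (19,G3,8), (22,G2,9), (23,G2,10), (26,G1,11.5), (26,G3,11.5), (28,G3,13), (30,G3,14)
Step 2: Sum ranks within each group.
R_1 = 22 (n_1 = 4)
R_2 = 32.5 (n_2 = 5)
R_3 = 50.5 (n_3 = 5)
Step 3: H = 12/(N(N+1)) * sum(R_i^2/n_i) - 3(N+1)
     = 12/(14*15) * (22^2/4 + 32.5^2/5 + 50.5^2/5) - 3*15
     = 0.057143 * 842.3 - 45
     = 3.131429.
Step 4: Ties present; correction factor C = 1 - 12/(14^3 - 14) = 0.995604. Corrected H = 3.131429 / 0.995604 = 3.145254.
Step 5: Under H0, H ~ chi^2(2); p-value = 0.207499.
Step 6: alpha = 0.05. fail to reject H0.

H = 3.1453, df = 2, p = 0.207499, fail to reject H0.


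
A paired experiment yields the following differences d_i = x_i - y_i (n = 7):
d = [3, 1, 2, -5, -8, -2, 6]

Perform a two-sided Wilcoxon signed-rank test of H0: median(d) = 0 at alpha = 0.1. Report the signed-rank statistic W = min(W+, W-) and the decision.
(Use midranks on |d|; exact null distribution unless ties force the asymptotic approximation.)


Step 1: Drop any zero differences (none here) and take |d_i|.
|d| = [3, 1, 2, 5, 8, 2, 6]
Step 2: Midrank |d_i| (ties get averaged ranks).
ranks: |3|->4, |1|->1, |2|->2.5, |5|->5, |8|->7, |2|->2.5, |6|->6
Step 3: Attach original signs; sum ranks with positive sign and with negative sign.
W+ = 4 + 1 + 2.5 + 6 = 13.5
W- = 5 + 7 + 2.5 = 14.5
(Check: W+ + W- = 28 should equal n(n+1)/2 = 28.)
Step 4: Test statistic W = min(W+, W-) = 13.5.
Step 5: Ties in |d|, so use the tie-corrected normal approximation.
        E[W] = n(n+1)/4 = 7*8/4 = 14.
        Tie groups: |d|=2 (t=2); sum(t^3 - t) = 6.
        Var[W] = n(n+1)(2n+1)/24 - sum(t^3-t)/48 = 840/24 - 6/48 = 34.875.
        z = (W - E[W]) / sqrt(Var[W]) = (13.5 - 14) / 5.9055 = -0.0847.
        Two-sided p = 2*Phi(z) = 0.932526.
Step 6: alpha = 0.1. fail to reject H0.

W+ = 13.5, W- = 14.5, W = min = 13.5, p = 0.932526, fail to reject H0.


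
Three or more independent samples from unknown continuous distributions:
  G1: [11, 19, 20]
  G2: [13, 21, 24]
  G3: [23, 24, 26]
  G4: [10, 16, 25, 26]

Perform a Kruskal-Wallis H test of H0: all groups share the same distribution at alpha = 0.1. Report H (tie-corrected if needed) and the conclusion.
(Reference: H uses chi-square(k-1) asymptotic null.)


Step 1: Combine all N = 13 observations and assign midranks.
sorted (value, group, rank): (10,G4,1), (11,G1,2), (13,G2,3), (16,G4,4), (19,G1,5), (20,G1,6), (21,G2,7), (23,G3,8), (24,G2,9.5), (24,G3,9.5), (25,G4,11), (26,G3,12.5), (26,G4,12.5)
Step 2: Sum ranks within each group.
R_1 = 13 (n_1 = 3)
R_2 = 19.5 (n_2 = 3)
R_3 = 30 (n_3 = 3)
R_4 = 28.5 (n_4 = 4)
Step 3: H = 12/(N(N+1)) * sum(R_i^2/n_i) - 3(N+1)
     = 12/(13*14) * (13^2/3 + 19.5^2/3 + 30^2/3 + 28.5^2/4) - 3*14
     = 0.065934 * 686.146 - 42
     = 3.240385.
Step 4: Ties present; correction factor C = 1 - 12/(13^3 - 13) = 0.994505. Corrected H = 3.240385 / 0.994505 = 3.258287.
Step 5: Under H0, H ~ chi^2(3); p-value = 0.353491.
Step 6: alpha = 0.1. fail to reject H0.

H = 3.2583, df = 3, p = 0.353491, fail to reject H0.


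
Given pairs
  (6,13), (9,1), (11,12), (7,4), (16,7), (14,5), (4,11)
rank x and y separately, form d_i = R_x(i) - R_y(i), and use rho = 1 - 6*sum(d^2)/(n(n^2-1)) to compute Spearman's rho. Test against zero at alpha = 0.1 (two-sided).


Step 1: Rank x and y separately (midranks; no ties here).
rank(x): 6->2, 9->4, 11->5, 7->3, 16->7, 14->6, 4->1
rank(y): 13->7, 1->1, 12->6, 4->2, 7->4, 5->3, 11->5
Step 2: d_i = R_x(i) - R_y(i); compute d_i^2.
  (2-7)^2=25, (4-1)^2=9, (5-6)^2=1, (3-2)^2=1, (7-4)^2=9, (6-3)^2=9, (1-5)^2=16
sum(d^2) = 70.
Step 3: rho = 1 - 6*70 / (7*(7^2 - 1)) = 1 - 420/336 = -0.250000.
Step 4: Under H0, t = rho * sqrt((n-2)/(1-rho^2)) = -0.5774 ~ t(5).
Step 5: Two-sided p-value from the t-distribution with 5 df = 0.588724.
Step 6: alpha = 0.1. fail to reject H0.

rho = -0.2500, p = 0.588724, fail to reject H0 at alpha = 0.1.


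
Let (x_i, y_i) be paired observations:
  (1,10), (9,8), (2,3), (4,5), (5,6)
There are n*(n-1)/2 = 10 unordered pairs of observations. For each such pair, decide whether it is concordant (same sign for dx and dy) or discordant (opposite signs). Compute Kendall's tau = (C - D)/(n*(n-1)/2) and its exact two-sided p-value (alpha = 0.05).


Step 1: Enumerate the 10 unordered pairs (i,j) with i<j and classify each by sign(x_j-x_i) * sign(y_j-y_i).
  (1,2):dx=+8,dy=-2->D; (1,3):dx=+1,dy=-7->D; (1,4):dx=+3,dy=-5->D; (1,5):dx=+4,dy=-4->D
  (2,3):dx=-7,dy=-5->C; (2,4):dx=-5,dy=-3->C; (2,5):dx=-4,dy=-2->C; (3,4):dx=+2,dy=+2->C
  (3,5):dx=+3,dy=+3->C; (4,5):dx=+1,dy=+1->C
Step 2: C = 6, D = 4, total pairs = 10.
Step 3: tau = (C - D)/(n(n-1)/2) = (6 - 4)/10 = 0.200000.
Step 4: Exact two-sided p-value (enumerate n! = 120 permutations of y under H0): p = 0.816667.
Step 5: alpha = 0.05. fail to reject H0.

tau_b = 0.2000 (C=6, D=4), p = 0.816667, fail to reject H0.


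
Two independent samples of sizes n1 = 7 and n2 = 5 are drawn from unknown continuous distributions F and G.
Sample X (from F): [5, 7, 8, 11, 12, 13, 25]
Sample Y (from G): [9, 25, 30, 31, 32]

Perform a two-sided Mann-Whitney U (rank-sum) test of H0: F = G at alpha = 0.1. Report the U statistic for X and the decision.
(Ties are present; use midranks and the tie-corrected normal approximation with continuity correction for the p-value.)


Step 1: Combine and sort all 12 observations; assign midranks.
sorted (value, group): (5,X), (7,X), (8,X), (9,Y), (11,X), (12,X), (13,X), (25,X), (25,Y), (30,Y), (31,Y), (32,Y)
ranks: 5->1, 7->2, 8->3, 9->4, 11->5, 12->6, 13->7, 25->8.5, 25->8.5, 30->10, 31->11, 32->12
Step 2: Rank sum for X: R1 = 1 + 2 + 3 + 5 + 6 + 7 + 8.5 = 32.5.
Step 3: U_X = R1 - n1(n1+1)/2 = 32.5 - 7*8/2 = 32.5 - 28 = 4.5.
       U_Y = n1*n2 - U_X = 35 - 4.5 = 30.5.
Step 4: Ties are present, so use the tie-corrected normal approximation (with continuity correction) for the p-value.
Step 5: p-value = 0.041997; compare to alpha = 0.1. reject H0.

U_X = 4.5, p = 0.041997, reject H0 at alpha = 0.1.


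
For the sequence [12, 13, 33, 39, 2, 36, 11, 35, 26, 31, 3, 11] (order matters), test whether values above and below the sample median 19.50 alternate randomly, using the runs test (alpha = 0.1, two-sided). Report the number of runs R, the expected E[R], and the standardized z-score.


Step 1: Compute median = 19.50; label A = above, B = below.
Labels in order: BBAABABAAABB  (n_A = 6, n_B = 6)
Step 2: Count runs R = 7.
Step 3: Under H0 (random ordering), E[R] = 2*n_A*n_B/(n_A+n_B) + 1 = 2*6*6/12 + 1 = 7.0000.
        Var[R] = 2*n_A*n_B*(2*n_A*n_B - n_A - n_B) / ((n_A+n_B)^2 * (n_A+n_B-1)) = 4320/1584 = 2.7273.
        SD[R] = 1.6514.
Step 4: R = E[R], so z = 0 with no continuity correction.
Step 5: Two-sided p-value via normal approximation = 2*(1 - Phi(|z|)) = 1.000000.
Step 6: alpha = 0.1. fail to reject H0.

R = 7, z = 0.0000, p = 1.000000, fail to reject H0.


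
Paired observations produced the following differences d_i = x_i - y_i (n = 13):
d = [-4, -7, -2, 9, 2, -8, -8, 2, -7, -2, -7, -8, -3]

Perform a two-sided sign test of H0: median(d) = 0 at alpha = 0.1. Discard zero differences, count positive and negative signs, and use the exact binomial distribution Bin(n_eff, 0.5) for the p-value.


Step 1: Discard zero differences. Original n = 13; n_eff = number of nonzero differences = 13.
Nonzero differences (with sign): -4, -7, -2, +9, +2, -8, -8, +2, -7, -2, -7, -8, -3
Step 2: Count signs: positive = 3, negative = 10.
Step 3: Under H0: P(positive) = 0.5, so the number of positives S ~ Bin(13, 0.5).
Step 4: Two-sided exact p-value = sum of Bin(13,0.5) probabilities at or below the observed probability = 0.092285.
Step 5: alpha = 0.1. reject H0.

n_eff = 13, pos = 3, neg = 10, p = 0.092285, reject H0.


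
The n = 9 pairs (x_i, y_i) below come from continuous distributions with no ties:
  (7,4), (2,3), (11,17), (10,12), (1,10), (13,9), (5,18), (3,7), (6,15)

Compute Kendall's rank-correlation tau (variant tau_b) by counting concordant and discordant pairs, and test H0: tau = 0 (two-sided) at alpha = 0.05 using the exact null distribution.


Step 1: Enumerate the 36 unordered pairs (i,j) with i<j and classify each by sign(x_j-x_i) * sign(y_j-y_i).
  (1,2):dx=-5,dy=-1->C; (1,3):dx=+4,dy=+13->C; (1,4):dx=+3,dy=+8->C; (1,5):dx=-6,dy=+6->D
  (1,6):dx=+6,dy=+5->C; (1,7):dx=-2,dy=+14->D; (1,8):dx=-4,dy=+3->D; (1,9):dx=-1,dy=+11->D
  (2,3):dx=+9,dy=+14->C; (2,4):dx=+8,dy=+9->C; (2,5):dx=-1,dy=+7->D; (2,6):dx=+11,dy=+6->C
  (2,7):dx=+3,dy=+15->C; (2,8):dx=+1,dy=+4->C; (2,9):dx=+4,dy=+12->C; (3,4):dx=-1,dy=-5->C
  (3,5):dx=-10,dy=-7->C; (3,6):dx=+2,dy=-8->D; (3,7):dx=-6,dy=+1->D; (3,8):dx=-8,dy=-10->C
  (3,9):dx=-5,dy=-2->C; (4,5):dx=-9,dy=-2->C; (4,6):dx=+3,dy=-3->D; (4,7):dx=-5,dy=+6->D
  (4,8):dx=-7,dy=-5->C; (4,9):dx=-4,dy=+3->D; (5,6):dx=+12,dy=-1->D; (5,7):dx=+4,dy=+8->C
  (5,8):dx=+2,dy=-3->D; (5,9):dx=+5,dy=+5->C; (6,7):dx=-8,dy=+9->D; (6,8):dx=-10,dy=-2->C
  (6,9):dx=-7,dy=+6->D; (7,8):dx=-2,dy=-11->C; (7,9):dx=+1,dy=-3->D; (8,9):dx=+3,dy=+8->C
Step 2: C = 21, D = 15, total pairs = 36.
Step 3: tau = (C - D)/(n(n-1)/2) = (21 - 15)/36 = 0.166667.
Step 4: Exact two-sided p-value (enumerate n! = 362880 permutations of y under H0): p = 0.612202.
Step 5: alpha = 0.05. fail to reject H0.

tau_b = 0.1667 (C=21, D=15), p = 0.612202, fail to reject H0.


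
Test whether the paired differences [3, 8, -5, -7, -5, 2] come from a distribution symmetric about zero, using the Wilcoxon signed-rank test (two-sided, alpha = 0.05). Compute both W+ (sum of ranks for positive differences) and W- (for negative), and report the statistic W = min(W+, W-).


Step 1: Drop any zero differences (none here) and take |d_i|.
|d| = [3, 8, 5, 7, 5, 2]
Step 2: Midrank |d_i| (ties get averaged ranks).
ranks: |3|->2, |8|->6, |5|->3.5, |7|->5, |5|->3.5, |2|->1
Step 3: Attach original signs; sum ranks with positive sign and with negative sign.
W+ = 2 + 6 + 1 = 9
W- = 3.5 + 5 + 3.5 = 12
(Check: W+ + W- = 21 should equal n(n+1)/2 = 21.)
Step 4: Test statistic W = min(W+, W-) = 9.
Step 5: Ties in |d|, so use the tie-corrected normal approximation.
        E[W] = n(n+1)/4 = 6*7/4 = 10.5.
        Tie groups: |d|=5 (t=2); sum(t^3 - t) = 6.
        Var[W] = n(n+1)(2n+1)/24 - sum(t^3-t)/48 = 546/24 - 6/48 = 22.625.
        z = (W - E[W]) / sqrt(Var[W]) = (9 - 10.5) / 4.7566 = -0.3154.
        Two-sided p = 2*Phi(z) = 0.752494.
Step 6: alpha = 0.05. fail to reject H0.

W+ = 9, W- = 12, W = min = 9, p = 0.752494, fail to reject H0.


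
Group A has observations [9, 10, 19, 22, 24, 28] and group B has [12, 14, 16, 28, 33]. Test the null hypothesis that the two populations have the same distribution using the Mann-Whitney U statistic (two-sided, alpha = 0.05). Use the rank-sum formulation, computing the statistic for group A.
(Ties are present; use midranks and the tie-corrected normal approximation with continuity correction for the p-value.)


Step 1: Combine and sort all 11 observations; assign midranks.
sorted (value, group): (9,X), (10,X), (12,Y), (14,Y), (16,Y), (19,X), (22,X), (24,X), (28,X), (28,Y), (33,Y)
ranks: 9->1, 10->2, 12->3, 14->4, 16->5, 19->6, 22->7, 24->8, 28->9.5, 28->9.5, 33->11
Step 2: Rank sum for X: R1 = 1 + 2 + 6 + 7 + 8 + 9.5 = 33.5.
Step 3: U_X = R1 - n1(n1+1)/2 = 33.5 - 6*7/2 = 33.5 - 21 = 12.5.
       U_Y = n1*n2 - U_X = 30 - 12.5 = 17.5.
Step 4: Ties are present, so use the tie-corrected normal approximation (with continuity correction) for the p-value.
Step 5: p-value = 0.714379; compare to alpha = 0.05. fail to reject H0.

U_X = 12.5, p = 0.714379, fail to reject H0 at alpha = 0.05.


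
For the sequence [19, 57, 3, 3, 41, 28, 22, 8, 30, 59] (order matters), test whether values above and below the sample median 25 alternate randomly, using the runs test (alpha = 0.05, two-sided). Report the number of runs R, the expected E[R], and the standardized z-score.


Step 1: Compute median = 25; label A = above, B = below.
Labels in order: BABBAABBAA  (n_A = 5, n_B = 5)
Step 2: Count runs R = 6.
Step 3: Under H0 (random ordering), E[R] = 2*n_A*n_B/(n_A+n_B) + 1 = 2*5*5/10 + 1 = 6.0000.
        Var[R] = 2*n_A*n_B*(2*n_A*n_B - n_A - n_B) / ((n_A+n_B)^2 * (n_A+n_B-1)) = 2000/900 = 2.2222.
        SD[R] = 1.4907.
Step 4: R = E[R], so z = 0 with no continuity correction.
Step 5: Two-sided p-value via normal approximation = 2*(1 - Phi(|z|)) = 1.000000.
Step 6: alpha = 0.05. fail to reject H0.

R = 6, z = 0.0000, p = 1.000000, fail to reject H0.


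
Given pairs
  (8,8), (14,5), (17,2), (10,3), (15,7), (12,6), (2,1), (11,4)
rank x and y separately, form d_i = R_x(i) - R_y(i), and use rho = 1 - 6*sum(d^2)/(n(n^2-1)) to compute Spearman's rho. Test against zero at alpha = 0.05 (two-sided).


Step 1: Rank x and y separately (midranks; no ties here).
rank(x): 8->2, 14->6, 17->8, 10->3, 15->7, 12->5, 2->1, 11->4
rank(y): 8->8, 5->5, 2->2, 3->3, 7->7, 6->6, 1->1, 4->4
Step 2: d_i = R_x(i) - R_y(i); compute d_i^2.
  (2-8)^2=36, (6-5)^2=1, (8-2)^2=36, (3-3)^2=0, (7-7)^2=0, (5-6)^2=1, (1-1)^2=0, (4-4)^2=0
sum(d^2) = 74.
Step 3: rho = 1 - 6*74 / (8*(8^2 - 1)) = 1 - 444/504 = 0.119048.
Step 4: Under H0, t = rho * sqrt((n-2)/(1-rho^2)) = 0.2937 ~ t(6).
Step 5: Two-sided p-value from the t-distribution with 6 df = 0.778886.
Step 6: alpha = 0.05. fail to reject H0.

rho = 0.1190, p = 0.778886, fail to reject H0 at alpha = 0.05.


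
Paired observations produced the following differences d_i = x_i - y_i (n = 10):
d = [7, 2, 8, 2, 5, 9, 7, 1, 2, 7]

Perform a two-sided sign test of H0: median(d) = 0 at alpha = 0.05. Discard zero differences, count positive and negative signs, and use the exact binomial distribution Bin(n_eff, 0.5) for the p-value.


Step 1: Discard zero differences. Original n = 10; n_eff = number of nonzero differences = 10.
Nonzero differences (with sign): +7, +2, +8, +2, +5, +9, +7, +1, +2, +7
Step 2: Count signs: positive = 10, negative = 0.
Step 3: Under H0: P(positive) = 0.5, so the number of positives S ~ Bin(10, 0.5).
Step 4: Two-sided exact p-value = sum of Bin(10,0.5) probabilities at or below the observed probability = 0.001953.
Step 5: alpha = 0.05. reject H0.

n_eff = 10, pos = 10, neg = 0, p = 0.001953, reject H0.


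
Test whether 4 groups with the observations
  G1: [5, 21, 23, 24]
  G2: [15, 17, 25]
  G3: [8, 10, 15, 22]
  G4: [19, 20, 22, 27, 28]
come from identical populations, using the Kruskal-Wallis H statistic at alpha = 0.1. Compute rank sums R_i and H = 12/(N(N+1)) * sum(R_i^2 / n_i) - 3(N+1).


Step 1: Combine all N = 16 observations and assign midranks.
sorted (value, group, rank): (5,G1,1), (8,G3,2), (10,G3,3), (15,G2,4.5), (15,G3,4.5), (17,G2,6), (19,G4,7), (20,G4,8), (21,G1,9), (22,G3,10.5), (22,G4,10.5), (23,G1,12), (24,G1,13), (25,G2,14), (27,G4,15), (28,G4,16)
Step 2: Sum ranks within each group.
R_1 = 35 (n_1 = 4)
R_2 = 24.5 (n_2 = 3)
R_3 = 20 (n_3 = 4)
R_4 = 56.5 (n_4 = 5)
Step 3: H = 12/(N(N+1)) * sum(R_i^2/n_i) - 3(N+1)
     = 12/(16*17) * (35^2/4 + 24.5^2/3 + 20^2/4 + 56.5^2/5) - 3*17
     = 0.044118 * 1244.78 - 51
     = 3.916912.
Step 4: Ties present; correction factor C = 1 - 12/(16^3 - 16) = 0.997059. Corrected H = 3.916912 / 0.997059 = 3.928466.
Step 5: Under H0, H ~ chi^2(3); p-value = 0.269293.
Step 6: alpha = 0.1. fail to reject H0.

H = 3.9285, df = 3, p = 0.269293, fail to reject H0.


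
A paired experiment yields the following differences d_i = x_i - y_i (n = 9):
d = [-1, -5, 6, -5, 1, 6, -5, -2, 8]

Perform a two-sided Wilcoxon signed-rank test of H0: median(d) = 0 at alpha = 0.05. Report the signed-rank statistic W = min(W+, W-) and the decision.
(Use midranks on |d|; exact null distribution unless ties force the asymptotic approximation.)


Step 1: Drop any zero differences (none here) and take |d_i|.
|d| = [1, 5, 6, 5, 1, 6, 5, 2, 8]
Step 2: Midrank |d_i| (ties get averaged ranks).
ranks: |1|->1.5, |5|->5, |6|->7.5, |5|->5, |1|->1.5, |6|->7.5, |5|->5, |2|->3, |8|->9
Step 3: Attach original signs; sum ranks with positive sign and with negative sign.
W+ = 7.5 + 1.5 + 7.5 + 9 = 25.5
W- = 1.5 + 5 + 5 + 5 + 3 = 19.5
(Check: W+ + W- = 45 should equal n(n+1)/2 = 45.)
Step 4: Test statistic W = min(W+, W-) = 19.5.
Step 5: Ties in |d|, so use the tie-corrected normal approximation.
        E[W] = n(n+1)/4 = 9*10/4 = 22.5.
        Tie groups: |d|=1 (t=2), |d|=5 (t=3), |d|=6 (t=2); sum(t^3 - t) = 36.
        Var[W] = n(n+1)(2n+1)/24 - sum(t^3-t)/48 = 1710/24 - 36/48 = 70.5.
        z = (W - E[W]) / sqrt(Var[W]) = (19.5 - 22.5) / 8.3964 = -0.3573.
        Two-sided p = 2*Phi(z) = 0.720871.
Step 6: alpha = 0.05. fail to reject H0.

W+ = 25.5, W- = 19.5, W = min = 19.5, p = 0.720871, fail to reject H0.


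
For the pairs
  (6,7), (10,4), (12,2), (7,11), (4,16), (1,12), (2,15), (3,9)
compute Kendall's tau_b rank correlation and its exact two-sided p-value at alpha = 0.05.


Step 1: Enumerate the 28 unordered pairs (i,j) with i<j and classify each by sign(x_j-x_i) * sign(y_j-y_i).
  (1,2):dx=+4,dy=-3->D; (1,3):dx=+6,dy=-5->D; (1,4):dx=+1,dy=+4->C; (1,5):dx=-2,dy=+9->D
  (1,6):dx=-5,dy=+5->D; (1,7):dx=-4,dy=+8->D; (1,8):dx=-3,dy=+2->D; (2,3):dx=+2,dy=-2->D
  (2,4):dx=-3,dy=+7->D; (2,5):dx=-6,dy=+12->D; (2,6):dx=-9,dy=+8->D; (2,7):dx=-8,dy=+11->D
  (2,8):dx=-7,dy=+5->D; (3,4):dx=-5,dy=+9->D; (3,5):dx=-8,dy=+14->D; (3,6):dx=-11,dy=+10->D
  (3,7):dx=-10,dy=+13->D; (3,8):dx=-9,dy=+7->D; (4,5):dx=-3,dy=+5->D; (4,6):dx=-6,dy=+1->D
  (4,7):dx=-5,dy=+4->D; (4,8):dx=-4,dy=-2->C; (5,6):dx=-3,dy=-4->C; (5,7):dx=-2,dy=-1->C
  (5,8):dx=-1,dy=-7->C; (6,7):dx=+1,dy=+3->C; (6,8):dx=+2,dy=-3->D; (7,8):dx=+1,dy=-6->D
Step 2: C = 6, D = 22, total pairs = 28.
Step 3: tau = (C - D)/(n(n-1)/2) = (6 - 22)/28 = -0.571429.
Step 4: Exact two-sided p-value (enumerate n! = 40320 permutations of y under H0): p = 0.061012.
Step 5: alpha = 0.05. fail to reject H0.

tau_b = -0.5714 (C=6, D=22), p = 0.061012, fail to reject H0.
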